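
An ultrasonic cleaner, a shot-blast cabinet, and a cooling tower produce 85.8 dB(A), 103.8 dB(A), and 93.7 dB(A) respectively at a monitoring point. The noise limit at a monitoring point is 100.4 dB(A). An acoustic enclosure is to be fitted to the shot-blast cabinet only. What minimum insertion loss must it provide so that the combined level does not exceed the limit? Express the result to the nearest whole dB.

5 dB

Everything except the shot-blast cabinet sums to 10^(85.8/10) + 10^(93.7/10) = 2.724e+09 in linear terms, 94.35 dB(A).
To meet 100.4 dB(A) overall, the treated shot-blast cabinet may contribute at most 10^(100.4/10) − 2.724e+09 = 8.240e+09, i.e. 99.16 dB(A).
Required insertion loss = 103.8 − 99.16 = 4.64 dB.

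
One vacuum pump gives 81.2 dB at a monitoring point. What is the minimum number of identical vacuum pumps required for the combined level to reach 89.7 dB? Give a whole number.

Need L₁ + 10·log₁₀ N ≥ 89.7, i.e. log₁₀ N ≥ 0.85.
N ≥ 10^(8.5/10) = 7.079, so N = 8.

8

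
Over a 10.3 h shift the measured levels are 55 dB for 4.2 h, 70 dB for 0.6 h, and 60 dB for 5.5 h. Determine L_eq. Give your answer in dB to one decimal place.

61.0 dB

The energy average is taken in the linear domain: L_eq = 10·log₁₀[(Σ tᵢ·10^(Lᵢ/10))/T], T = 10.3 h.
Σ tᵢ·10^(Lᵢ/10) = 4.2·10^(55/10) + 0.6·10^(70/10) + 5.5·10^(60/10) = 1.283e+07.
L_eq = 10·log₁₀(1.283e+07/10.3) = 60.95 dB.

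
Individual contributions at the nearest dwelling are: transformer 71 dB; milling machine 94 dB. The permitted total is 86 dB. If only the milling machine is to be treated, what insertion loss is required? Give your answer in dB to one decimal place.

8.1 dB

Everything except the milling machine sums to 10^(71/10) = 1.259e+07 in linear terms, 71.00 dB.
To meet 86 dB overall, the treated milling machine may contribute at most 10^(86/10) − 1.259e+07 = 3.855e+08, i.e. 85.86 dB.
So the milling machine must be reduced from 94 to 85.86 dB: IL = 8.14 dB.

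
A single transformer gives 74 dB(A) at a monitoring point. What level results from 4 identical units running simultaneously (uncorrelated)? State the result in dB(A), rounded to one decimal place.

With 4 equal, uncorrelated contributions the intensity is 4× that of one unit, giving a rise of 10·log₁₀ 4.
L_total = 74 + 10·log₁₀(4) = 74 + 6.021 = 80.02 dB(A).

80.0 dB(A)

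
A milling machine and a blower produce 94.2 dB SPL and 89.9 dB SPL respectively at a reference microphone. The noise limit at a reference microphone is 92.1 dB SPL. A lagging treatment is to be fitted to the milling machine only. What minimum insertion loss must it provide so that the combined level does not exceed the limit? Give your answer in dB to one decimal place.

Fixed contribution from the other source: Σ 10^(L/10) = 10^(89.9/10) = 9.772e+08 (89.90 dB SPL).
The limit corresponds to 10^(92.1/10) = 1.622e+09; subtracting the fixed part leaves 6.446e+08 for the milling machine, i.e. 88.09 dB SPL.
Required insertion loss = 94.2 − 88.09 = 6.11 dB.

6.1 dB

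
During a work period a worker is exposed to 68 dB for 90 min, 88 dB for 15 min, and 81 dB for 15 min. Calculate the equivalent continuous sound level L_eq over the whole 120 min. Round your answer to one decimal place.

80.0 dB

Weight each interval's intensity by its duration and average over T = 120 min:
Σ tᵢ·10^(Lᵢ/10) = 90·10^(68/10) + 15·10^(88/10) + 15·10^(81/10) = 1.192e+10.
L_eq = 10·log₁₀(1.192e+10/120) = 79.97 dB.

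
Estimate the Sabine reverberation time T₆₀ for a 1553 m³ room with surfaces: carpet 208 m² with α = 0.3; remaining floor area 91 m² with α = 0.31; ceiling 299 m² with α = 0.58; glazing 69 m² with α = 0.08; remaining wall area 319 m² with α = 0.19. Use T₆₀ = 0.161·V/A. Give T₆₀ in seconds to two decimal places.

0.76 s

A = Σ Sᵢαᵢ = 208·0.3 + 91·0.31 + 299·0.58 + 69·0.08 + 319·0.19 = 330.16 m².
T₆₀ = 0.161·V/A = 0.161·1553/330.16 = 0.757 s.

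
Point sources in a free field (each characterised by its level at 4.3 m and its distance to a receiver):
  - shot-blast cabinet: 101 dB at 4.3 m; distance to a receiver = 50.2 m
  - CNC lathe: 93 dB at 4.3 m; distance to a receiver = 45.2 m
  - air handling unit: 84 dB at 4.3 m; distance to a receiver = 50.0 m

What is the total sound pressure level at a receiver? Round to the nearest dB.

First find each source's level at the receiver (point-source: −20·log₁₀(r/r_ref)), then combine on an intensity basis.
shot-blast cabinet: 101 − 20·log₁₀(50.2/4.3) = 101 − 21.34 = 79.66 dB.
CNC lathe: 93 − 20·log₁₀(45.2/4.3) = 93 − 20.43 = 72.57 dB.
air handling unit: 84 − 20·log₁₀(50.0/4.3) = 84 − 21.31 = 62.69 dB.
Σ 10^(L/10) = 1.123e+08 → L_total = 10·log₁₀(1.123e+08) = 80.50 dB.

81 dB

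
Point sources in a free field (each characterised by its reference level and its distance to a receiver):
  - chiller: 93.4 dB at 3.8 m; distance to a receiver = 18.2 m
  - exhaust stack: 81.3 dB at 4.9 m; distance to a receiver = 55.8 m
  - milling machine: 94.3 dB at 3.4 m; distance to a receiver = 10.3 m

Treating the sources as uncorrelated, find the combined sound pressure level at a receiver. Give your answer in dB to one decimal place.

85.9 dB

Apply inverse-square spreading to bring every level to the receiver, then sum 10^(L/10).
chiller: 93.4 − 20·log₁₀(18.2/3.8) = 93.4 − 13.61 = 79.79 dB.
exhaust stack: 81.3 − 20·log₁₀(55.8/4.9) = 81.3 − 21.13 = 60.17 dB.
milling machine: 94.3 − 20·log₁₀(10.3/3.4) = 94.3 − 9.63 = 84.67 dB.
Σ 10^(L/10) = 3.897e+08 → L_total = 10·log₁₀(3.897e+08) = 85.91 dB.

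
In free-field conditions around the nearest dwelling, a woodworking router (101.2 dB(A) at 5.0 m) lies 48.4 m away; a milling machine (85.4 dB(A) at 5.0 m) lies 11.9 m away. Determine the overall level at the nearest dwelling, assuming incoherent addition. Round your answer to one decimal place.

83.1 dB(A)

Propagate each source to the receiver with L = L_ref − 20·log₁₀(r/r_ref), then add intensities.
woodworking router: 101.2 − 20·log₁₀(48.4/5.0) = 101.2 − 19.72 = 81.48 dB(A).
milling machine: 85.4 − 20·log₁₀(11.9/5.0) = 85.4 − 7.53 = 77.87 dB(A).
Σ 10^(L/10) = 2.019e+08 → L_total = 10·log₁₀(2.019e+08) = 83.05 dB(A).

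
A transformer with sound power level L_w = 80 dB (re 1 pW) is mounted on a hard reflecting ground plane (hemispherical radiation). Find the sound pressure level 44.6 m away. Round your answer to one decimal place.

39.0 dB

L_p = L_w − 10·log₁₀(2π·r²) with r = 44.6 m.
2π·r² = 1.25e+04 m², 10·log₁₀ of that is 40.968 dB.
L_p = 80 − 40.968 = 39.03 dB.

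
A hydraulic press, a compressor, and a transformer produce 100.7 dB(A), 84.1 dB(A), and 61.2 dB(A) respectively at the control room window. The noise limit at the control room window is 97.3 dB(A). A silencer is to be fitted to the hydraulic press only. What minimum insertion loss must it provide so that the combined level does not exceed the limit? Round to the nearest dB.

4 dB

Everything except the hydraulic press sums to 10^(84.1/10) + 10^(61.2/10) = 2.584e+08 in linear terms, 84.12 dB(A).
To meet 97.3 dB(A) overall, the treated hydraulic press may contribute at most 10^(97.3/10) − 2.584e+08 = 5.112e+09, i.e. 97.09 dB(A).
Required insertion loss = 100.7 − 97.09 = 3.61 dB.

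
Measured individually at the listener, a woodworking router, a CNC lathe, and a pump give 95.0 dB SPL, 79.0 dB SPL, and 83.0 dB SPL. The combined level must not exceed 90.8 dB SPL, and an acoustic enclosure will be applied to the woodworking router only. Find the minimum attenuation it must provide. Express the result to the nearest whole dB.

The untreated sources together contribute 10^(79.0/10) + 10^(83.0/10) = 2.790e+08, i.e. 84.46 dB SPL.
The limit corresponds to 10^(90.8/10) = 1.202e+09; subtracting the fixed part leaves 9.233e+08 for the woodworking router, i.e. 89.65 dB SPL.
Required insertion loss = 95.0 − 89.65 = 5.35 dB.

5 dB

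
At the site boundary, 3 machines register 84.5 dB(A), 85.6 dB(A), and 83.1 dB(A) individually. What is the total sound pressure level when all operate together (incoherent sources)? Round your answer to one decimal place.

Incoherent sources combine by intensity addition: L_total = 10·log₁₀(Σ 10^(L_i/10)).
Σ 10^(L/10) = 10^(84.5/10) + 10^(85.6/10) + 10^(83.1/10) = 8.491e+08.
L_total = 10·log₁₀(8.491e+08) = 89.29 dB(A).

89.3 dB(A)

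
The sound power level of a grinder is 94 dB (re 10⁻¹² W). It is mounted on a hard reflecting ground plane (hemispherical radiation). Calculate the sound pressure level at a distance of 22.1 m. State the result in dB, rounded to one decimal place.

59.1 dB

L_p = L_w − 10·log₁₀(2π·r²) with r = 22.1 m.
2π·r² = 3069 m², 10·log₁₀ of that is 34.870 dB.
L_p = 94 − 34.870 = 59.13 dB.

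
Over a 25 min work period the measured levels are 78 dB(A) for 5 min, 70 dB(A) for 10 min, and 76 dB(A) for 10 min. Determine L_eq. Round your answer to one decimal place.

75.1 dB(A)

The energy average is taken in the linear domain: L_eq = 10·log₁₀[(Σ tᵢ·10^(Lᵢ/10))/T], T = 25 min.
Σ tᵢ·10^(Lᵢ/10) = 5·10^(78/10) + 10·10^(70/10) + 10·10^(76/10) = 8.136e+08.
L_eq = 10·log₁₀(8.136e+08/25) = 75.12 dB(A).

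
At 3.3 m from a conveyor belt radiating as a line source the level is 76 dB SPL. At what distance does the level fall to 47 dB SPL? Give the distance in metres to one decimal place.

2621.3 m

Line-source spreading drops the level by 10·log₁₀(r₂/r₁); inverting, r₂/r₁ = 10^(ΔL/10).
r₂ = 3.3·10^((76−47)/10) = 3.3·10^(29.0/10) = 2621.28 m.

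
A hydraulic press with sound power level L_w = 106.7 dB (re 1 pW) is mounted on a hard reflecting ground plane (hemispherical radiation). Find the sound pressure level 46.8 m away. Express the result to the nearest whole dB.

65 dB

Free-field hemispherical radiation: L_p = L_w − 10·log₁₀(2π·r²), r = 46.8 m.
2π·r² = 1.376e+04 m², 10·log₁₀ of that is 41.387 dB.
L_p = 106.7 − 41.387 = 65.31 dB.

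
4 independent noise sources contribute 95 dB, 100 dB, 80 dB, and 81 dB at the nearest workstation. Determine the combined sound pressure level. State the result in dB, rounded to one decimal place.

101.3 dB

Incoherent sources combine by intensity addition: L_total = 10·log₁₀(Σ 10^(L_i/10)).
Σ 10^(L/10) = 10^(95/10) + 10^(100/10) + 10^(80/10) + 10^(81/10) = 1.339e+10.
L_total = 10·log₁₀(1.339e+10) = 101.27 dB.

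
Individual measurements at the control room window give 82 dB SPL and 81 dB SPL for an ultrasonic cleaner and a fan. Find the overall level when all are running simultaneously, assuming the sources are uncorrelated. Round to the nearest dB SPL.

Incoherent sources combine by intensity addition: L_total = 10·log₁₀(Σ 10^(L_i/10)).
Σ 10^(L/10) = 10^(82/10) + 10^(81/10) = 2.844e+08.
L_total = 10·log₁₀(2.844e+08) = 84.54 dB SPL.

85 dB SPL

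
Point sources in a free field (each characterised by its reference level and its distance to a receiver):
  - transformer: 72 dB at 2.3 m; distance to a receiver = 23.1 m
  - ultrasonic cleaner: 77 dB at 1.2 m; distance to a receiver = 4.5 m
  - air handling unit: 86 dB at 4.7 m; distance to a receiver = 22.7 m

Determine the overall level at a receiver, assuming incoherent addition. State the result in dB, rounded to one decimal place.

First find each source's level at the receiver (point-source: −20·log₁₀(r/r_ref)), then combine on an intensity basis.
transformer: 72 − 20·log₁₀(23.1/2.3) = 72 − 20.04 = 51.96 dB.
ultrasonic cleaner: 77 − 20·log₁₀(4.5/1.2) = 77 − 11.48 = 65.52 dB.
air handling unit: 86 − 20·log₁₀(22.7/4.7) = 86 − 13.68 = 72.32 dB.
Σ 10^(L/10) = 2.079e+07 → L_total = 10·log₁₀(2.079e+07) = 73.18 dB.

73.2 dB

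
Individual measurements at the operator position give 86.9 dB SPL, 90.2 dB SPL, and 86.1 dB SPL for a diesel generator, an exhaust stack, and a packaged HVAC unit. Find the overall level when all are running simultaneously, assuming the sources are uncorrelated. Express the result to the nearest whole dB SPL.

For uncorrelated sources the intensities add, so convert each level to linear form, sum, and take 10·log₁₀ of the total.
Σ 10^(L/10) = 10^(86.9/10) + 10^(90.2/10) + 10^(86.1/10) = 1.944e+09.
L_total = 10·log₁₀(1.944e+09) = 92.89 dB SPL.

93 dB SPL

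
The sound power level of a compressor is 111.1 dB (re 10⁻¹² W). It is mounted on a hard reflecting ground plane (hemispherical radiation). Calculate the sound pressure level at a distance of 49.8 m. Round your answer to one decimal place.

The power spreads over a hemisphere of area 2π·r², so L_p = L_w − 10·log₁₀(2π·r²).
2π·r² = 1.558e+04 m², 10·log₁₀ of that is 41.926 dB.
L_p = 111.1 − 41.926 = 69.17 dB.

69.2 dB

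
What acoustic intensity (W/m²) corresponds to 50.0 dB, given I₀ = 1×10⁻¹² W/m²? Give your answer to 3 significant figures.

I/I₀ = 10^(50.0/10) = 1e+05, so I = 1e+05 × 10⁻¹² W/m².

1.00e-07 W/m²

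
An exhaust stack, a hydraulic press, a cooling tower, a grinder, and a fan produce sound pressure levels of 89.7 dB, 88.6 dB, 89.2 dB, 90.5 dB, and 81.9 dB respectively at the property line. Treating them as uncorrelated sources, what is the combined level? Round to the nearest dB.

96 dB

For uncorrelated sources the intensities add, so convert each level to linear form, sum, and take 10·log₁₀ of the total.
Σ 10^(L/10) = 10^(89.7/10) + 10^(88.6/10) + 10^(89.2/10) + 10^(90.5/10) + 10^(81.9/10) = 3.766e+09.
L_total = 10·log₁₀(3.766e+09) = 95.76 dB.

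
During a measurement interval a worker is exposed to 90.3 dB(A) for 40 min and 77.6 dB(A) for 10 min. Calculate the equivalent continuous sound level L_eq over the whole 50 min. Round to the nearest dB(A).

L_eq = 10·log₁₀[(1/T)·Σ tᵢ·10^(Lᵢ/10)] with T = 50 min.
Σ tᵢ·10^(Lᵢ/10) = 40·10^(90.3/10) + 10·10^(77.6/10) = 4.344e+10.
L_eq = 10·log₁₀(4.344e+10/50) = 89.39 dB(A).

89 dB(A)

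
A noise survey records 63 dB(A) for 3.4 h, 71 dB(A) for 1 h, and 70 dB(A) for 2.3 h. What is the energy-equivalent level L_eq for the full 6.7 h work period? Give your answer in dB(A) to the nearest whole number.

The energy average is taken in the linear domain: L_eq = 10·log₁₀[(Σ tᵢ·10^(Lᵢ/10))/T], T = 6.7 h.
Σ tᵢ·10^(Lᵢ/10) = 3.4·10^(63/10) + 1·10^(71/10) + 2.3·10^(70/10) = 4.237e+07.
L_eq = 10·log₁₀(4.237e+07/6.7) = 68.01 dB(A).

68 dB(A)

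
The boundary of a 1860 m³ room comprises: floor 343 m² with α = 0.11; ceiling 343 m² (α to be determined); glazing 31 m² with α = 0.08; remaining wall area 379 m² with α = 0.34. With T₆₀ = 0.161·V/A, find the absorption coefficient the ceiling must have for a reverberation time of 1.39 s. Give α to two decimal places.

0.14

A = 0.161·V/T₆₀ = 0.161·1860/1.39 = 215.44 m² sabins.
Absorption from the other surfaces = 343·0.11 + 31·0.08 + 379·0.34 = 169.07 m², so the ceiling must supply 46.37 m² over 343 m².
α = 46.37/343 = 0.135.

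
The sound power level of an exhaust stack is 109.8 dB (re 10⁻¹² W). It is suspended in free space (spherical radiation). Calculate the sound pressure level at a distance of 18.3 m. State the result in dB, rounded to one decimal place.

73.6 dB

The power spreads over a sphere of area 4π·r², so L_p = L_w − 10·log₁₀(4π·r²).
4π·r² = 4208 m², 10·log₁₀ of that is 36.241 dB.
L_p = 109.8 − 36.241 = 73.56 dB.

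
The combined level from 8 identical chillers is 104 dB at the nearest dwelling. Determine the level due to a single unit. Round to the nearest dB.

95 dB

Dividing the total intensity by 8 lowers the level by 10·log₁₀ 8 = 9.031 dB: L₁ = 104 − 9.031.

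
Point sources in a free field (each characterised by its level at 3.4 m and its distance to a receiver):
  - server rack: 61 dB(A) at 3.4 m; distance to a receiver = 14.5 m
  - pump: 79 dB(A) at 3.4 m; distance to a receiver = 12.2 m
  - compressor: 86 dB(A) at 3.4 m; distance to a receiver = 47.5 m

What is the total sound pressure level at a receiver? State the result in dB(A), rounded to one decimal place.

First find each source's level at the receiver (point-source: −20·log₁₀(r/r_ref)), then combine on an intensity basis.
server rack: 61 − 20·log₁₀(14.5/3.4) = 61 − 12.60 = 48.40 dB(A).
pump: 79 − 20·log₁₀(12.2/3.4) = 79 − 11.10 = 67.90 dB(A).
compressor: 86 − 20·log₁₀(47.5/3.4) = 86 − 22.90 = 63.10 dB(A).
Σ 10^(L/10) = 8.278e+06 → L_total = 10·log₁₀(8.278e+06) = 69.18 dB(A).

69.2 dB(A)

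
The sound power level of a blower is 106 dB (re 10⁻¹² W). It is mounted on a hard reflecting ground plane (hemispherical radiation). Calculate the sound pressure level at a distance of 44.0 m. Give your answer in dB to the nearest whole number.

65 dB

The power spreads over a hemisphere of area 2π·r², so L_p = L_w − 10·log₁₀(2π·r²).
2π·r² = 1.216e+04 m², 10·log₁₀ of that is 40.851 dB.
L_p = 106 − 40.851 = 65.15 dB.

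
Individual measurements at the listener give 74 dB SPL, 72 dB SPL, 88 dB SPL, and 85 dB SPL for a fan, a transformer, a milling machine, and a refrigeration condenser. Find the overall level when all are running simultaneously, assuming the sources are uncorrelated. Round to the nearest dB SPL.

Incoherent sources combine by intensity addition: L_total = 10·log₁₀(Σ 10^(L_i/10)).
Σ 10^(L/10) = 10^(74/10) + 10^(72/10) + 10^(88/10) + 10^(85/10) = 9.882e+08.
L_total = 10·log₁₀(9.882e+08) = 89.95 dB SPL.

90 dB SPL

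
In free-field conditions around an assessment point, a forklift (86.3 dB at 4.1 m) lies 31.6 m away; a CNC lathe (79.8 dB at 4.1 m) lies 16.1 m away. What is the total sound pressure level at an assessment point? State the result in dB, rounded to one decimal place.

71.3 dB

First find each source's level at the receiver (point-source: −20·log₁₀(r/r_ref)), then combine on an intensity basis.
forklift: 86.3 − 20·log₁₀(31.6/4.1) = 86.3 − 17.74 = 68.56 dB.
CNC lathe: 79.8 − 20·log₁₀(16.1/4.1) = 79.8 − 11.88 = 67.92 dB.
Σ 10^(L/10) = 1.337e+07 → L_total = 10·log₁₀(1.337e+07) = 71.26 dB.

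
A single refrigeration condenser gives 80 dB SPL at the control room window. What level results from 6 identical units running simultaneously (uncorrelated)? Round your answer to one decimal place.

L_total = L₁ + 10·log₁₀ N for N identical incoherent sources.
L_total = 80 + 10·log₁₀(6) = 80 + 7.782 = 87.78 dB SPL.

87.8 dB SPL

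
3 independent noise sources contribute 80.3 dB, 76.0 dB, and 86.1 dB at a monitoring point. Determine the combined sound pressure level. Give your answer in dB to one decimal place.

87.4 dB

For uncorrelated sources the intensities add, so convert each level to linear form, sum, and take 10·log₁₀ of the total.
Σ 10^(L/10) = 10^(80.3/10) + 10^(76.0/10) + 10^(86.1/10) = 5.543e+08.
L_total = 10·log₁₀(5.543e+08) = 87.44 dB.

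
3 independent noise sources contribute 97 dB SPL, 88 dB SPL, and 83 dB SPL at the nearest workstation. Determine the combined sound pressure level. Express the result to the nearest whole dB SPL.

For uncorrelated sources the intensities add, so convert each level to linear form, sum, and take 10·log₁₀ of the total.
Σ 10^(L/10) = 10^(97/10) + 10^(88/10) + 10^(83/10) = 5.842e+09.
L_total = 10·log₁₀(5.842e+09) = 97.67 dB SPL.

98 dB SPL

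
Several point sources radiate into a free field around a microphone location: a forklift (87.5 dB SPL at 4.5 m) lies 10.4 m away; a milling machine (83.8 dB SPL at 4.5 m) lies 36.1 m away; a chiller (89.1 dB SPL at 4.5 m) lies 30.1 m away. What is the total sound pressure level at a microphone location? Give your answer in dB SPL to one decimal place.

81.0 dB SPL

First find each source's level at the receiver (point-source: −20·log₁₀(r/r_ref)), then combine on an intensity basis.
forklift: 87.5 − 20·log₁₀(10.4/4.5) = 87.5 − 7.28 = 80.22 dB SPL.
milling machine: 83.8 − 20·log₁₀(36.1/4.5) = 83.8 − 18.09 = 65.71 dB SPL.
chiller: 89.1 − 20·log₁₀(30.1/4.5) = 89.1 − 16.51 = 72.59 dB SPL.
Σ 10^(L/10) = 1.272e+08 → L_total = 10·log₁₀(1.272e+08) = 81.04 dB SPL.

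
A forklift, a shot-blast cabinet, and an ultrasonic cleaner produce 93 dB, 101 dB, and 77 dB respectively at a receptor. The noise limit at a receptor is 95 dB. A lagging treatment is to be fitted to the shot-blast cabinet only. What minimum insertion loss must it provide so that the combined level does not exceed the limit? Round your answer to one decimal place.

Everything except the shot-blast cabinet sums to 10^(93/10) + 10^(77/10) = 2.045e+09 in linear terms, 93.11 dB.
To meet 95 dB overall, the treated shot-blast cabinet may contribute at most 10^(95/10) − 2.045e+09 = 1.117e+09, i.e. 90.48 dB.
Required insertion loss = 101 − 90.48 = 10.52 dB.

10.5 dB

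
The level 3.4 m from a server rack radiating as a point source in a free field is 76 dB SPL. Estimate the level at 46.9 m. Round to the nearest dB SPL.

53 dB SPL

For a point source, L₂ = L₁ − 20·log₁₀(r₂/r₁).
L₂ = 76 − 20·log₁₀(46.9/3.4) = 76 − 22.794 = 53.21 dB SPL.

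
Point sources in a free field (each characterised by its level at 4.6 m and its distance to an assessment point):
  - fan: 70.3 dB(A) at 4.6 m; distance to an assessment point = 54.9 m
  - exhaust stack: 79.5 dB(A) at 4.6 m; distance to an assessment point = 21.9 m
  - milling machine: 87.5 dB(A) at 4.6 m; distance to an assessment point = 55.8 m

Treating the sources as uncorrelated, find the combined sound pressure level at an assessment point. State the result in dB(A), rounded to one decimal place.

First find each source's level at the receiver (point-source: −20·log₁₀(r/r_ref)), then combine on an intensity basis.
fan: 70.3 − 20·log₁₀(54.9/4.6) = 70.3 − 21.54 = 48.76 dB(A).
exhaust stack: 79.5 − 20·log₁₀(21.9/4.6) = 79.5 − 13.55 = 65.95 dB(A).
milling machine: 87.5 − 20·log₁₀(55.8/4.6) = 87.5 − 21.68 = 65.82 dB(A).
Σ 10^(L/10) = 7.829e+06 → L_total = 10·log₁₀(7.829e+06) = 68.94 dB(A).

68.9 dB(A)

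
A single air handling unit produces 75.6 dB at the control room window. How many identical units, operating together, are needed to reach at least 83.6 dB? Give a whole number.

7

The shortfall is 83.6 − 75.6 = 8.0 dB, and N units add 10·log₁₀ N, so need 10·log₁₀ N ≥ 8.0.
N ≥ 10^(8.0/10) = 6.310, so N = 7.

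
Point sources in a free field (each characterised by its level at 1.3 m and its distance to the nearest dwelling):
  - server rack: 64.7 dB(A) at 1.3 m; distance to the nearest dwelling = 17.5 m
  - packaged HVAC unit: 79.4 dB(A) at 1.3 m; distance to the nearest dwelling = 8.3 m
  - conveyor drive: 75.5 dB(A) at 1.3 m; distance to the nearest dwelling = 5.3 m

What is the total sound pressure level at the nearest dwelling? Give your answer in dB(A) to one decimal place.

66.3 dB(A)

Apply inverse-square spreading to bring every level to the receiver, then sum 10^(L/10).
server rack: 64.7 − 20·log₁₀(17.5/1.3) = 64.7 − 22.58 = 42.12 dB(A).
packaged HVAC unit: 79.4 − 20·log₁₀(8.3/1.3) = 79.4 − 16.10 = 63.30 dB(A).
conveyor drive: 75.5 − 20·log₁₀(5.3/1.3) = 75.5 − 12.21 = 63.29 dB(A).
Σ 10^(L/10) = 4.288e+06 → L_total = 10·log₁₀(4.288e+06) = 66.32 dB(A).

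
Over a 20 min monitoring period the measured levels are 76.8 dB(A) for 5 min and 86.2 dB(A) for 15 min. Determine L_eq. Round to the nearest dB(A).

85 dB(A)

The energy average is taken in the linear domain: L_eq = 10·log₁₀[(Σ tᵢ·10^(Lᵢ/10))/T], T = 20 min.
Σ tᵢ·10^(Lᵢ/10) = 5·10^(76.8/10) + 15·10^(86.2/10) = 6.492e+09.
L_eq = 10·log₁₀(6.492e+09/20) = 85.11 dB(A).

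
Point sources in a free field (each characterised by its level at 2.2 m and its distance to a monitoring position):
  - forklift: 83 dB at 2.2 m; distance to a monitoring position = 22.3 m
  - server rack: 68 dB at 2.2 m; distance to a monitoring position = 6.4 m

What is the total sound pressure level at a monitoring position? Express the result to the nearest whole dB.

64 dB

Propagate each source to the receiver with L = L_ref − 20·log₁₀(r/r_ref), then add intensities.
forklift: 83 − 20·log₁₀(22.3/2.2) = 83 − 20.12 = 62.88 dB.
server rack: 68 − 20·log₁₀(6.4/2.2) = 68 − 9.28 = 58.72 dB.
Σ 10^(L/10) = 2.688e+06 → L_total = 10·log₁₀(2.688e+06) = 64.29 dB.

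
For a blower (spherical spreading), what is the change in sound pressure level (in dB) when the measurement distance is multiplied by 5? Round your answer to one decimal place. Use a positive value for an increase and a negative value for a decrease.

-14.0 dB

With spherical spreading the level changes by −20·log₁₀(r₂/r₁).
ΔL = −20·log₁₀(5) = -13.98 dB.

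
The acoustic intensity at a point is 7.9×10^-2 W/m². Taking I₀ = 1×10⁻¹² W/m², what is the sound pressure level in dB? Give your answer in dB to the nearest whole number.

109 dB

L = 10·log₁₀(I/I₀) = 10·log₁₀(7.9×10^-2/10⁻¹²) = 10·log₁₀(7.9×10^10).
L = 10·(0.8976 + 10) = 108.98 dB.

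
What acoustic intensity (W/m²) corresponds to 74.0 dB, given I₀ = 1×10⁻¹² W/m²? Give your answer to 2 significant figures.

I = I₀·10^(L/10) = 10⁻¹² × 10^(74.0/10) = 10^(-4.600).

2.5e-05 W/m²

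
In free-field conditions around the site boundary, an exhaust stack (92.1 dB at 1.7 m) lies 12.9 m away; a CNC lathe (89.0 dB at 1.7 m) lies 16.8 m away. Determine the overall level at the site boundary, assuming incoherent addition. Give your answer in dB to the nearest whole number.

Apply inverse-square spreading to bring every level to the receiver, then sum 10^(L/10).
exhaust stack: 92.1 − 20·log₁₀(12.9/1.7) = 92.1 − 17.60 = 74.50 dB.
CNC lathe: 89.0 − 20·log₁₀(16.8/1.7) = 89.0 − 19.90 = 69.10 dB.
Σ 10^(L/10) = 3.630e+07 → L_total = 10·log₁₀(3.630e+07) = 75.60 dB.

76 dB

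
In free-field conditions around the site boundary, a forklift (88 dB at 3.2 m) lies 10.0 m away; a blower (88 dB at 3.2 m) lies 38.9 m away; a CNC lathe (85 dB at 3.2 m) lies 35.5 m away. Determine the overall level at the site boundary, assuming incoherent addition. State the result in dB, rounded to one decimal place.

78.5 dB

Apply inverse-square spreading to bring every level to the receiver, then sum 10^(L/10).
forklift: 88 − 20·log₁₀(10.0/3.2) = 88 − 9.90 = 78.10 dB.
blower: 88 − 20·log₁₀(38.9/3.2) = 88 − 21.70 = 66.30 dB.
CNC lathe: 85 − 20·log₁₀(35.5/3.2) = 85 − 20.90 = 64.10 dB.
Σ 10^(L/10) = 7.145e+07 → L_total = 10·log₁₀(7.145e+07) = 78.54 dB.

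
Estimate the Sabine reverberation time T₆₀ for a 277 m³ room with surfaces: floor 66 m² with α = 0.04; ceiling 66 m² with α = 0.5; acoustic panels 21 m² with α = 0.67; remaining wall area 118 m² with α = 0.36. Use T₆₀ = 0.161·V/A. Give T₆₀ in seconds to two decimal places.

0.48 s

A = Σ Sᵢαᵢ = 66·0.04 + 66·0.5 + 21·0.67 + 118·0.36 = 92.19 m².
T₆₀ = 0.161 × 277 / 92.19 = 0.484 s.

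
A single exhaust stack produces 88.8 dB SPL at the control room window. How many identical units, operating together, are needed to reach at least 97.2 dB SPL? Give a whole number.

7

Need L₁ + 10·log₁₀ N ≥ 97.2, i.e. log₁₀ N ≥ 0.84.
N ≥ 10^(8.4/10) = 6.918, so N = 7.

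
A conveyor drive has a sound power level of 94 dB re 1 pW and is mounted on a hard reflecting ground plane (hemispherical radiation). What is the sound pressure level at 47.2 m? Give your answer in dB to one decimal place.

52.5 dB

Free-field hemispherical radiation: L_p = L_w − 10·log₁₀(2π·r²), r = 47.2 m.
2π·r² = 1.4e+04 m², 10·log₁₀ of that is 41.461 dB.
L_p = 94 − 41.461 = 52.54 dB.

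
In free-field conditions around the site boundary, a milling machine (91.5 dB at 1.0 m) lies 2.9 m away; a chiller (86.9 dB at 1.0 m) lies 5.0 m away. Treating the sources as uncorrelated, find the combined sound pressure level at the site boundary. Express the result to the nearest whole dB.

83 dB

Apply inverse-square spreading to bring every level to the receiver, then sum 10^(L/10).
milling machine: 91.5 − 20·log₁₀(2.9/1.0) = 91.5 − 9.25 = 82.25 dB.
chiller: 86.9 − 20·log₁₀(5.0/1.0) = 86.9 − 13.98 = 72.92 dB.
Σ 10^(L/10) = 1.876e+08 → L_total = 10·log₁₀(1.876e+08) = 82.73 dB.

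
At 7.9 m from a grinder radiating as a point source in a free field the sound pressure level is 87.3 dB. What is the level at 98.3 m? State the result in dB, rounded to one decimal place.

65.4 dB

For a point source, L₂ = L₁ − 20·log₁₀(r₂/r₁).
L₂ = 87.3 − 20·log₁₀(98.3/7.9) = 87.3 − 21.899 = 65.40 dB.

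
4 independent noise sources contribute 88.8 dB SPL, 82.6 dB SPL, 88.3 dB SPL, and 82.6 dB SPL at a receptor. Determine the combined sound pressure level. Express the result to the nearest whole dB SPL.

For uncorrelated sources the intensities add, so convert each level to linear form, sum, and take 10·log₁₀ of the total.
Σ 10^(L/10) = 10^(88.8/10) + 10^(82.6/10) + 10^(88.3/10) + 10^(82.6/10) = 1.799e+09.
L_total = 10·log₁₀(1.799e+09) = 92.55 dB SPL.

93 dB SPL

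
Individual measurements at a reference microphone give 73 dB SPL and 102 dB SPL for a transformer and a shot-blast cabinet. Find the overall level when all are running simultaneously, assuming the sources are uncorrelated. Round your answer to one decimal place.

102.0 dB SPL

Incoherent sources combine by intensity addition: L_total = 10·log₁₀(Σ 10^(L_i/10)).
Σ 10^(L/10) = 10^(73/10) + 10^(102/10) = 1.587e+10.
L_total = 10·log₁₀(1.587e+10) = 102.01 dB SPL.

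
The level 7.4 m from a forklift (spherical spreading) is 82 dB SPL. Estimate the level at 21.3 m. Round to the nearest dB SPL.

For a point source, L₂ = L₁ − 20·log₁₀(r₂/r₁).
L₂ = 82 − 20·log₁₀(21.3/7.4) = 82 − 9.183 = 72.82 dB SPL.

73 dB SPL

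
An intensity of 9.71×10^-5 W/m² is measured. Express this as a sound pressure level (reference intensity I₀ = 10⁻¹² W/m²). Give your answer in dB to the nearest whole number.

L = 10·log₁₀(I/I₀) = 10·log₁₀(9.71×10^-5/10⁻¹²) = 10·log₁₀(9.71×10^7).
L = 10·(0.9872 + 7) = 79.87 dB.

80 dB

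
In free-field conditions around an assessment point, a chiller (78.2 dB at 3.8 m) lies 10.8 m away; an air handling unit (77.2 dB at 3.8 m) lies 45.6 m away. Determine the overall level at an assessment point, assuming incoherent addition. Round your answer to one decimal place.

69.3 dB

Propagate each source to the receiver with L = L_ref − 20·log₁₀(r/r_ref), then add intensities.
chiller: 78.2 − 20·log₁₀(10.8/3.8) = 78.2 − 9.07 = 69.13 dB.
air handling unit: 77.2 − 20·log₁₀(45.6/3.8) = 77.2 − 21.58 = 55.62 dB.
Σ 10^(L/10) = 8.544e+06 → L_total = 10·log₁₀(8.544e+06) = 69.32 dB.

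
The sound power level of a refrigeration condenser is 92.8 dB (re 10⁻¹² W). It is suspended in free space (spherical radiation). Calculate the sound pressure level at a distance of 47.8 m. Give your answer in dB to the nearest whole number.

48 dB

Free-field spherical radiation: L_p = L_w − 10·log₁₀(4π·r²), r = 47.8 m.
4π·r² = 2.871e+04 m², 10·log₁₀ of that is 44.581 dB.
L_p = 92.8 − 44.581 = 48.22 dB.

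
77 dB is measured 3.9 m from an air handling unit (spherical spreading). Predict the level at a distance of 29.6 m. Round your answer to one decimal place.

Point-source attenuation: ΔL = 20·log₁₀(r₂/r₁) = 20·log₁₀(29.6/3.9) = 17.605 dB.
L₂ = 77 − 20·log₁₀(29.6/3.9) = 77 − 17.605 = 59.40 dB.

59.4 dB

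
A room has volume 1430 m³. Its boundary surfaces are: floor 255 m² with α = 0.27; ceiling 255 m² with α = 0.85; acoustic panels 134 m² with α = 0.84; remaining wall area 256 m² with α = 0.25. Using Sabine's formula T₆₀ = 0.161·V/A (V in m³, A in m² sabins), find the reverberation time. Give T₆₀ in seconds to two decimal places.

0.50 s

Summing Sᵢαᵢ: 255·0.27 + 255·0.85 + 134·0.84 + 256·0.25 = 462.16 m².
T₆₀ = 0.161 × 1430 / 462.16 = 0.498 s.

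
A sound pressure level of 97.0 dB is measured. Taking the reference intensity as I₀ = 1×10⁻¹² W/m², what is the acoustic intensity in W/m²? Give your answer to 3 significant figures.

L = 10·log₁₀(I/I₀) ⇒ I = I₀·10^(L/10) = 10⁻¹² × 10^9.70.

0.00501 W/m²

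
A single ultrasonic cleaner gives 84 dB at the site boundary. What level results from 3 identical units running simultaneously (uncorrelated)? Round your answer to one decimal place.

88.8 dB

With 3 equal, uncorrelated contributions the intensity is 3× that of one unit, giving a rise of 10·log₁₀ 3.
L_total = 84 + 10·log₁₀(3) = 84 + 4.771 = 88.77 dB.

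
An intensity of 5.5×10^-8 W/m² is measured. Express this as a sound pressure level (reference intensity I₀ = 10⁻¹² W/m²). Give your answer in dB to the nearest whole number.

47 dB

L = 10·log₁₀(I/I₀) = 10·log₁₀(5.5×10^-8/10⁻¹²) = 10·log₁₀(5.5×10^4).
L = 10·(0.7404 + 4) = 47.40 dB.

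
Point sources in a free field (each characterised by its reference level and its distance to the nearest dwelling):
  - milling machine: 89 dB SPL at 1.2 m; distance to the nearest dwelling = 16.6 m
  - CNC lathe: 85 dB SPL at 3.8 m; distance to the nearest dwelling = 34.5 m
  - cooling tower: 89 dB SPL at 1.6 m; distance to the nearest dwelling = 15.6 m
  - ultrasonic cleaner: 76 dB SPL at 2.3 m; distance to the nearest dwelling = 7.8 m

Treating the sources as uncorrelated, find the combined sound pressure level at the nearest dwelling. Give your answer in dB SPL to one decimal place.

73.0 dB SPL

First find each source's level at the receiver (point-source: −20·log₁₀(r/r_ref)), then combine on an intensity basis.
milling machine: 89 − 20·log₁₀(16.6/1.2) = 89 − 22.82 = 66.18 dB SPL.
CNC lathe: 85 − 20·log₁₀(34.5/3.8) = 85 − 19.16 = 65.84 dB SPL.
cooling tower: 89 − 20·log₁₀(15.6/1.6) = 89 − 19.78 = 69.22 dB SPL.
ultrasonic cleaner: 76 − 20·log₁₀(7.8/2.3) = 76 − 10.61 = 65.39 dB SPL.
Σ 10^(L/10) = 1.980e+07 → L_total = 10·log₁₀(1.980e+07) = 72.97 dB SPL.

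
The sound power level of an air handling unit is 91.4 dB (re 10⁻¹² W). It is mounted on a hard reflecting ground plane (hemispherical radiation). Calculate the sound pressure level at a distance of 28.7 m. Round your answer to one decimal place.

54.3 dB

The power spreads over a hemisphere of area 2π·r², so L_p = L_w − 10·log₁₀(2π·r²).
2π·r² = 5175 m², 10·log₁₀ of that is 37.139 dB.
L_p = 91.4 − 37.139 = 54.26 dB.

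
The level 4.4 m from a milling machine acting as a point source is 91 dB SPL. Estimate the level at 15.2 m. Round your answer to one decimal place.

For a point source, L₂ = L₁ − 20·log₁₀(r₂/r₁).
L₂ = 91 − 20·log₁₀(15.2/4.4) = 91 − 10.768 = 80.23 dB SPL.

80.2 dB SPL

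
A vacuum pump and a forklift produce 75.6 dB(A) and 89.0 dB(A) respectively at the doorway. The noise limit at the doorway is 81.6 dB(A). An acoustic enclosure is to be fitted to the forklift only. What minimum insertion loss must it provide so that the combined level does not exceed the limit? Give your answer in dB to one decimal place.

8.7 dB

The untreated sources together contribute 10^(75.6/10) = 3.631e+07, i.e. 75.60 dB(A).
The limit corresponds to 10^(81.6/10) = 1.445e+08; subtracting the fixed part leaves 1.082e+08 for the forklift, i.e. 80.34 dB(A).
Required insertion loss = 89.0 − 80.34 = 8.66 dB.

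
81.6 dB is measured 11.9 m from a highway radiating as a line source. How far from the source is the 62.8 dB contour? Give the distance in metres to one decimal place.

For a line source L₁ − L₂ = 10·log₁₀(r₂/r₁), so r₂ = r₁·10^((L₁−L₂)/10).
r₂ = 11.9·10^((81.6−62.8)/10) = 11.9·10^(18.8/10) = 902.71 m.

902.7 m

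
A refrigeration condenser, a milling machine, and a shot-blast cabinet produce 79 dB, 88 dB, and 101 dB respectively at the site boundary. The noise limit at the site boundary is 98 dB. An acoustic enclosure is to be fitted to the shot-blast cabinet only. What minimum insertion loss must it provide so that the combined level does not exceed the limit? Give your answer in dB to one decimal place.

3.5 dB

The untreated sources together contribute 10^(79/10) + 10^(88/10) = 7.104e+08, i.e. 88.51 dB.
The limit corresponds to 10^(98/10) = 6.310e+09; subtracting the fixed part leaves 5.599e+09 for the shot-blast cabinet, i.e. 97.48 dB.
So the shot-blast cabinet must be reduced from 101 to 97.48 dB: IL = 3.52 dB.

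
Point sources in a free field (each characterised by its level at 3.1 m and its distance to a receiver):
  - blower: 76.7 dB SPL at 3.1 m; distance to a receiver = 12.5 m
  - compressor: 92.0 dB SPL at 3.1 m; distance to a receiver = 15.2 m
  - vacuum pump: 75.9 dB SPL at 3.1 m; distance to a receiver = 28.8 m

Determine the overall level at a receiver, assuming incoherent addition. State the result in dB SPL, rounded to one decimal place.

Apply inverse-square spreading to bring every level to the receiver, then sum 10^(L/10).
blower: 76.7 − 20·log₁₀(12.5/3.1) = 76.7 − 12.11 = 64.59 dB SPL.
compressor: 92.0 − 20·log₁₀(15.2/3.1) = 92.0 − 13.81 = 78.19 dB SPL.
vacuum pump: 75.9 − 20·log₁₀(28.8/3.1) = 75.9 − 19.36 = 56.54 dB SPL.
Σ 10^(L/10) = 6.925e+07 → L_total = 10·log₁₀(6.925e+07) = 78.40 dB SPL.

78.4 dB SPL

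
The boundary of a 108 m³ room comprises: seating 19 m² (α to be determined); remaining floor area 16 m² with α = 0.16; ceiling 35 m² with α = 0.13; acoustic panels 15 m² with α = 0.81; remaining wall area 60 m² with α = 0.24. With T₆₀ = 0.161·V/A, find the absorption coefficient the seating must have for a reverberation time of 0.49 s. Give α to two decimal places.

0.10

A = 0.161·V/T₆₀ = 0.161·108/0.49 = 35.49 m² sabins.
Absorption from the other surfaces = 16·0.16 + 35·0.13 + 15·0.81 + 60·0.24 = 33.66 m², so the seating must supply 1.83 m² over 19 m².
α = 1.83/19 = 0.096.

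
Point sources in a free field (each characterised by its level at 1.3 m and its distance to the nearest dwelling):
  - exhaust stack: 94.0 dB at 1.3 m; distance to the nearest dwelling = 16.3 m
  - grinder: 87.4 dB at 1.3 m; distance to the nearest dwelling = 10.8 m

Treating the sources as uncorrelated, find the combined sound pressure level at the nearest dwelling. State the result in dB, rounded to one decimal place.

73.8 dB

First find each source's level at the receiver (point-source: −20·log₁₀(r/r_ref)), then combine on an intensity basis.
exhaust stack: 94.0 − 20·log₁₀(16.3/1.3) = 94.0 − 21.96 = 72.04 dB.
grinder: 87.4 − 20·log₁₀(10.8/1.3) = 87.4 − 18.39 = 69.01 dB.
Σ 10^(L/10) = 2.394e+07 → L_total = 10·log₁₀(2.394e+07) = 73.79 dB.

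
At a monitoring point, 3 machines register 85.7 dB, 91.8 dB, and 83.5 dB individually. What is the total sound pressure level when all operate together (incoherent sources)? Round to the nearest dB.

For uncorrelated sources the intensities add, so convert each level to linear form, sum, and take 10·log₁₀ of the total.
Σ 10^(L/10) = 10^(85.7/10) + 10^(91.8/10) + 10^(83.5/10) = 2.109e+09.
L_total = 10·log₁₀(2.109e+09) = 93.24 dB.

93 dB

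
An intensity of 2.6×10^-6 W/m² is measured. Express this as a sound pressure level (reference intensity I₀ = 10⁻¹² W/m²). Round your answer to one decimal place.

64.1 dB

I/I₀ = 2.6×10^-6/10⁻¹² = 2.6×10^6, and L = 10·log₁₀(I/I₀).
L = 10·(0.4150 + 6) = 64.15 dB.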